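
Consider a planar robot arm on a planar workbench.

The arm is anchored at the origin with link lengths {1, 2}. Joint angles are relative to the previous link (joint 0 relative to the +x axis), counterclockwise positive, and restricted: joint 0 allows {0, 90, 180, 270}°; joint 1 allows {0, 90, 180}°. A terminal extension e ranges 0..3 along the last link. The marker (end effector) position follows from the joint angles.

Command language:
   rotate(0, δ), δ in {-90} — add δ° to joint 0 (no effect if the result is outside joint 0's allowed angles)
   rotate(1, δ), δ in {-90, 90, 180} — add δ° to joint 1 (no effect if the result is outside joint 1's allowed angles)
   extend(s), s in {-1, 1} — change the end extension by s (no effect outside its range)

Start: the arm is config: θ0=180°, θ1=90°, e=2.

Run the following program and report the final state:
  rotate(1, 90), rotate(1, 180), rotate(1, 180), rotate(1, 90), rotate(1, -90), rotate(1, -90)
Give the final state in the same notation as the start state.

config: θ0=180°, θ1=0°, e=2

initial: config: θ0=180°, θ1=90°, e=2
step 1 (rotate(1, 90)): config: θ0=180°, θ1=180°, e=2
step 2 (rotate(1, 180)): config: θ0=180°, θ1=0°, e=2
step 3 (rotate(1, 180)): config: θ0=180°, θ1=180°, e=2
step 4 (rotate(1, 90)): config: θ0=180°, θ1=180°, e=2
step 5 (rotate(1, -90)): config: θ0=180°, θ1=90°, e=2
step 6 (rotate(1, -90)): config: θ0=180°, θ1=0°, e=2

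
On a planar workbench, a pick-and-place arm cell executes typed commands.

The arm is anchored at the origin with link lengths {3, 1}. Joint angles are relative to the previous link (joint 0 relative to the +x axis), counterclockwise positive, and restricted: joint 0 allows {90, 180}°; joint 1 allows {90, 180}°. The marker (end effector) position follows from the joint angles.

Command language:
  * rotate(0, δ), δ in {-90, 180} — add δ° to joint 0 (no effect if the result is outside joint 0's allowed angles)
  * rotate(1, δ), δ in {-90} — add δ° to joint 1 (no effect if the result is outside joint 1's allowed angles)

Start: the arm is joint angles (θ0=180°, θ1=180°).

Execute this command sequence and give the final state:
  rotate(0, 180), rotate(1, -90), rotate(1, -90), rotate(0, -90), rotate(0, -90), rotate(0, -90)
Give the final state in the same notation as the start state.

joint angles (θ0=90°, θ1=90°)

initial: joint angles (θ0=180°, θ1=180°)
1. rotate(0, 180) → joint angles (θ0=180°, θ1=180°)
2. rotate(1, -90) → joint angles (θ0=180°, θ1=90°)
3. rotate(1, -90) → joint angles (θ0=180°, θ1=90°)
4. rotate(0, -90) → joint angles (θ0=90°, θ1=90°)
5. rotate(0, -90) → joint angles (θ0=90°, θ1=90°)
6. rotate(0, -90) → joint angles (θ0=90°, θ1=90°)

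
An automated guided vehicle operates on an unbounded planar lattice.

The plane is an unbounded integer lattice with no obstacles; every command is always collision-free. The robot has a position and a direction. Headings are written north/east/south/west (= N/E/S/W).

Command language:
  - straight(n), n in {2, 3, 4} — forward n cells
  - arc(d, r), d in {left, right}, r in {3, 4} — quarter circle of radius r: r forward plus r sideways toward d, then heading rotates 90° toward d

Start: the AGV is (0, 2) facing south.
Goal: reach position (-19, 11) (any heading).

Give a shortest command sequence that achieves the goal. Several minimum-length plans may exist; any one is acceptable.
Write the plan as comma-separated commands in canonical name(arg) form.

arc(right, 3), straight(4), arc(right, 4), arc(left, 4), arc(right, 4)

begin: (0, 2) facing south
1. arc(right, 3) → (-3, -1) facing west
2. straight(4) → (-7, -1) facing west
3. arc(right, 4) → (-11, 3) facing north
4. arc(left, 4) → (-15, 7) facing west
5. arc(right, 4) → (-19, 11) facing north
minimal: 5 command(s), checked below 5.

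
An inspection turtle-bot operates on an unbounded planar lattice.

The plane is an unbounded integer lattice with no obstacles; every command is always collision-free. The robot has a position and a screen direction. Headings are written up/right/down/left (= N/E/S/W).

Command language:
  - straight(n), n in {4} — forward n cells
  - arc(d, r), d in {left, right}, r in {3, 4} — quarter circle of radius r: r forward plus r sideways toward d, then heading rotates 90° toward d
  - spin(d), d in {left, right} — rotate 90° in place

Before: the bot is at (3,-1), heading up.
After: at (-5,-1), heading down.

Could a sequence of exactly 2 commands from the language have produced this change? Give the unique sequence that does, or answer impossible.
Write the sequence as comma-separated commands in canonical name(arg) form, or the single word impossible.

key: cell and facing (now S) both changed — the 2 commands mix motion and turning
from: at (3,-1), heading up
step 1 (arc(left, 4)): at (-1,3), heading left
step 2 (arc(left, 4)): at (-5,-1), heading down
all 49 alternatives checked — unique.

arc(left, 4), arc(left, 4)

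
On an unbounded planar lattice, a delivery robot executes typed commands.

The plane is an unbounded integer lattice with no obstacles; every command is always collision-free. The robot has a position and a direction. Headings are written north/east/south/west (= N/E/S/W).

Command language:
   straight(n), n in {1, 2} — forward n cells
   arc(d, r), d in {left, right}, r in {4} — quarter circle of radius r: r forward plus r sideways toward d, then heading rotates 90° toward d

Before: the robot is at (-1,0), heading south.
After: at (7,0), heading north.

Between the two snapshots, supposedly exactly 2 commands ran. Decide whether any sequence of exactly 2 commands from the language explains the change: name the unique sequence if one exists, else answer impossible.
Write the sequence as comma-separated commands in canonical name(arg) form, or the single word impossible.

arc(left, 4), arc(left, 4)

key: cell and facing (now N) both changed — the 2 commands mix motion and turning
initial: at (-1,0), heading south
1. arc(left, 4) → at (3,-4), heading east
2. arc(left, 4) → at (7,0), heading north
all 16 alternatives checked — unique.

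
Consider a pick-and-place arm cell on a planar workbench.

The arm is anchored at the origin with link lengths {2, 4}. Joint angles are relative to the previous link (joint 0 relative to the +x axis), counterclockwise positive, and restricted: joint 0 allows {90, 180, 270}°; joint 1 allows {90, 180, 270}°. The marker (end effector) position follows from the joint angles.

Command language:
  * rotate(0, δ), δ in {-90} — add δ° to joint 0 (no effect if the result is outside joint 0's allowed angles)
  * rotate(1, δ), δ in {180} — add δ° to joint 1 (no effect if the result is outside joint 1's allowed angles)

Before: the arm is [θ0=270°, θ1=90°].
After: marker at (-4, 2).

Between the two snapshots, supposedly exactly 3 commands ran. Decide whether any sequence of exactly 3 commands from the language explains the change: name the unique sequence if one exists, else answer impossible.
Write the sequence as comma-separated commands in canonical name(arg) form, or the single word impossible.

rotate(0, -90), rotate(0, -90), rotate(0, -90)

t0: [θ0=270°, θ1=90°]
step 1 (rotate(0, -90)): [θ0=180°, θ1=90°]
step 2 (rotate(0, -90)): [θ0=90°, θ1=90°]
step 3 (rotate(0, -90)): [θ0=90°, θ1=90°]
no other 3-command option fits: unique.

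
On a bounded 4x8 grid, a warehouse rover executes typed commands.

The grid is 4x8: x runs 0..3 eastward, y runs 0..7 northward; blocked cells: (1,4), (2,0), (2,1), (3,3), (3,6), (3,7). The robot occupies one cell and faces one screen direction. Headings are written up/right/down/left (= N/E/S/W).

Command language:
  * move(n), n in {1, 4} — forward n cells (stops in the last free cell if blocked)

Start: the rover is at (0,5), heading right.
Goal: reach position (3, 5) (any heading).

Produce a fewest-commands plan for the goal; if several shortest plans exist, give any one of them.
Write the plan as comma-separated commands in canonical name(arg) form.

move(4)

from: at (0,5), heading right
[1] after move(4): at (3,5), heading right
nothing shorter than 1 reaches the goal.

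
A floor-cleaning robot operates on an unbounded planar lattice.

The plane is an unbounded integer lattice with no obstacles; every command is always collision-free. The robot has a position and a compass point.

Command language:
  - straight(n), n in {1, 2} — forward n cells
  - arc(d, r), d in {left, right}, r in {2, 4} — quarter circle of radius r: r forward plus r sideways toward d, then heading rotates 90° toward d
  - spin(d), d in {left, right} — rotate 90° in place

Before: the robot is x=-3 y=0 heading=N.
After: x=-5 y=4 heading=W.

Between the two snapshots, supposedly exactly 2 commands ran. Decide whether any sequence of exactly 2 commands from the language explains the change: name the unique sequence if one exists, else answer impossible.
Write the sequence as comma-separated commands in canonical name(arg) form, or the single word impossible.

key: position moved to (-5,4) AND the heading swung to W — translation plus rotation needed
start: x=-3 y=0 heading=N
1. straight(2) → x=-3 y=2 heading=N
2. arc(left, 2) → x=-5 y=4 heading=W
no other 2-command option fits: unique.

straight(2), arc(left, 2)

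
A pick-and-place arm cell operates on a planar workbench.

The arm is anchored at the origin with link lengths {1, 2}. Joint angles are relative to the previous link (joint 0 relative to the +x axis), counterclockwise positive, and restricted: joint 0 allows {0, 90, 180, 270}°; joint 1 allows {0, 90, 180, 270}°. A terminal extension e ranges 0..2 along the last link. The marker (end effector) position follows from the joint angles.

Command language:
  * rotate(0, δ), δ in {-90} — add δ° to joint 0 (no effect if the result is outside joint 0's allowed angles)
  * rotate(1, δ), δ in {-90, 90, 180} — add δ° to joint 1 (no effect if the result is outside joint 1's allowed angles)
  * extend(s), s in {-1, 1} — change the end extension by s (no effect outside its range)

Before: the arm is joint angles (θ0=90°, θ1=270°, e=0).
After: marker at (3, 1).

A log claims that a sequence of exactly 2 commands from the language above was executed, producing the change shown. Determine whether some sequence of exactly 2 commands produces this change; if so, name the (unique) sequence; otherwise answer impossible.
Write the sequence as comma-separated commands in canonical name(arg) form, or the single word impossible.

extend(-1), extend(1)

key: running extend(1) before extend(-1) would end elsewhere — order is forced
begin: joint angles (θ0=90°, θ1=270°, e=0)
1. extend(-1) → joint angles (θ0=90°, θ1=270°, e=0)
2. extend(1) → joint angles (θ0=90°, θ1=270°, e=1)
uniquely the one of 36 2-step routes that fits.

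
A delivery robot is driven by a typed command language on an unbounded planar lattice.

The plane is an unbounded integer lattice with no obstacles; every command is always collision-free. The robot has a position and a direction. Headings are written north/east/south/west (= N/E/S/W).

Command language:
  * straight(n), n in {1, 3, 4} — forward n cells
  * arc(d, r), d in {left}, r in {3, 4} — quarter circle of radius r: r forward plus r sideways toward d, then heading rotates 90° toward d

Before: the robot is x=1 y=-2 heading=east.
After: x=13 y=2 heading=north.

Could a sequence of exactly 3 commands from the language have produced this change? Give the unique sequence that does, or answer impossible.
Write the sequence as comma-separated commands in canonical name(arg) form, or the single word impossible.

straight(4), straight(4), arc(left, 4)

key: running arc(left, 4) before straight(4) would end elsewhere — order is forced
initial: x=1 y=-2 heading=east
step 1 (straight(4)): x=5 y=-2 heading=east
step 2 (straight(4)): x=9 y=-2 heading=east
step 3 (arc(left, 4)): x=13 y=2 heading=north
no other 3-command option fits: unique.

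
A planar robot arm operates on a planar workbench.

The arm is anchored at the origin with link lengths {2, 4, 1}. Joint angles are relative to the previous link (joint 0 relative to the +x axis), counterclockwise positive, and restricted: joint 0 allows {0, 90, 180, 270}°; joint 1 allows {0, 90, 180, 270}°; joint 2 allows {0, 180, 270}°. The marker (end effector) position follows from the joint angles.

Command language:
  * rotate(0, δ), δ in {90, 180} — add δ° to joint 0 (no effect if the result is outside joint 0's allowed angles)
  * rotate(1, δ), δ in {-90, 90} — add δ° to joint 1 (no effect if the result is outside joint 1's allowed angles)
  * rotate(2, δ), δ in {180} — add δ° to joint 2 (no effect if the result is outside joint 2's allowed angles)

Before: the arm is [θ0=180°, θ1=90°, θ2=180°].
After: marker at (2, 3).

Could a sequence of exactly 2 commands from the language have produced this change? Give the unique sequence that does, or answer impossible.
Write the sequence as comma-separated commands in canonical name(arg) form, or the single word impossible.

rotate(0, 90), rotate(0, 90)

initial: [θ0=180°, θ1=90°, θ2=180°]
step 1 (rotate(0, 90)): [θ0=270°, θ1=90°, θ2=180°]
step 2 (rotate(0, 90)): [θ0=0°, θ1=90°, θ2=180°]
no rival 2-sequence matches.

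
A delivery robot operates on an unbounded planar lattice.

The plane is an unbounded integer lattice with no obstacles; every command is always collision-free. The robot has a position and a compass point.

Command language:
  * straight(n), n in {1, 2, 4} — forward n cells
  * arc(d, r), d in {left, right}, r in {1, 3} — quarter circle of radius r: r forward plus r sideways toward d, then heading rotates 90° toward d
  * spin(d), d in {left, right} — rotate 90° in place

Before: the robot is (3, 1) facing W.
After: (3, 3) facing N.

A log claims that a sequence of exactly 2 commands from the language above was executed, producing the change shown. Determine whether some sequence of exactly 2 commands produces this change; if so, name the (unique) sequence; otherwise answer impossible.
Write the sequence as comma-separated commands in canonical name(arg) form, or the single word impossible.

key: order matters: swapping spin(right) and straight(2) lands elsewhere
start: (3, 1) facing W
t=1 spin(right) ⇒ (3, 1) facing N
t=2 straight(2) ⇒ (3, 3) facing N
no rival 2-sequence matches.

spin(right), straight(2)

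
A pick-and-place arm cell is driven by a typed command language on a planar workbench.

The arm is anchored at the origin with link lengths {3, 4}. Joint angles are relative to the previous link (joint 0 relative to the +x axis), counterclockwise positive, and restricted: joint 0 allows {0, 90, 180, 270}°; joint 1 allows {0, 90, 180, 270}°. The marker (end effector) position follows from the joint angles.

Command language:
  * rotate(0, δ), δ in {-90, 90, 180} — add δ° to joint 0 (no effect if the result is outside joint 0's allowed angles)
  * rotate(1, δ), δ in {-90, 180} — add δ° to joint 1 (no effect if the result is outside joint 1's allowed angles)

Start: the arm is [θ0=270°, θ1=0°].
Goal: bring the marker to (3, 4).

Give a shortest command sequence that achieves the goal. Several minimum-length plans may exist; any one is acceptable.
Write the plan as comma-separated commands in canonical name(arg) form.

rotate(0, 90), rotate(1, -90), rotate(1, 180)

from: [θ0=270°, θ1=0°]
t=1 rotate(0, 90) ⇒ [θ0=0°, θ1=0°]
t=2 rotate(1, -90) ⇒ [θ0=0°, θ1=270°]
t=3 rotate(1, 180) ⇒ [θ0=0°, θ1=90°]
nothing shorter than 3 reaches the goal.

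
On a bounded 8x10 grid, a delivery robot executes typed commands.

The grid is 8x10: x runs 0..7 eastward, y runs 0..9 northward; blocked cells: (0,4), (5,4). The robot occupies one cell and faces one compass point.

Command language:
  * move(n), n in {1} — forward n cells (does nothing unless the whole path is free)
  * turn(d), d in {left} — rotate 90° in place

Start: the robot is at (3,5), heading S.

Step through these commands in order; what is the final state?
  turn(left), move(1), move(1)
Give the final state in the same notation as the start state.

start: at (3,5), heading S
1. turn(left) → at (3,5), heading E
2. move(1) → at (4,5), heading E
3. move(1) → at (5,5), heading E

at (5,5), heading E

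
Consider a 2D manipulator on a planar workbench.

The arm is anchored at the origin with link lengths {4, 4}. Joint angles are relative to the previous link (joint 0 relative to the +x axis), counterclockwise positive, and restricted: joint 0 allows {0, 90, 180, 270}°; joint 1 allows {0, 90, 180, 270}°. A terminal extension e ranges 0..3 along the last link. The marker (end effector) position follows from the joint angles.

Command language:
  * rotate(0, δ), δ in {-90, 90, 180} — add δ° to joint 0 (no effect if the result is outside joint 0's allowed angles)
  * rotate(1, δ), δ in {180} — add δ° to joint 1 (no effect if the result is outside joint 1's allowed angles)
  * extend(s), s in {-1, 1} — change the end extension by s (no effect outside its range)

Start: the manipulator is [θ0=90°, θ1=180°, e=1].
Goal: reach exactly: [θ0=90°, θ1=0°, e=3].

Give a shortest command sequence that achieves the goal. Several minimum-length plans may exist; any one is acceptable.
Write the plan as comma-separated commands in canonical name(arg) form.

start: [θ0=90°, θ1=180°, e=1]
step 1 (rotate(1, 180)): [θ0=90°, θ1=0°, e=1]
step 2 (extend(1)): [θ0=90°, θ1=0°, e=2]
step 3 (extend(1)): [θ0=90°, θ1=0°, e=3]
shorter routes all fall short; 3 is best.

rotate(1, 180), extend(1), extend(1)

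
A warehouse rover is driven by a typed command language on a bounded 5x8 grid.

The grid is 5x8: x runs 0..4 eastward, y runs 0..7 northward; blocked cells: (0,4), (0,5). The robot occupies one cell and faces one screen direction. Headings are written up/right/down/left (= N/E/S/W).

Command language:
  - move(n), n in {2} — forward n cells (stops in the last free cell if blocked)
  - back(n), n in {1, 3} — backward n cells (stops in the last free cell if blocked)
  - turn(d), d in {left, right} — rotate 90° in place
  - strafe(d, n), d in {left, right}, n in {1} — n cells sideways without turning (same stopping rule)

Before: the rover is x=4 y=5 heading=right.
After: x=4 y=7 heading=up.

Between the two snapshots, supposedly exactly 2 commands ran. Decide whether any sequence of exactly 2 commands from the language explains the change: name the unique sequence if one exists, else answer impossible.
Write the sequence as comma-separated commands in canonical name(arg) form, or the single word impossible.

turn(left), move(2)

key: cell and facing (now N) both changed — the 2 commands mix motion and turning
begin: x=4 y=5 heading=right
t=1 turn(left) ⇒ x=4 y=5 heading=up
t=2 move(2) ⇒ x=4 y=7 heading=up
no rival 2-sequence matches.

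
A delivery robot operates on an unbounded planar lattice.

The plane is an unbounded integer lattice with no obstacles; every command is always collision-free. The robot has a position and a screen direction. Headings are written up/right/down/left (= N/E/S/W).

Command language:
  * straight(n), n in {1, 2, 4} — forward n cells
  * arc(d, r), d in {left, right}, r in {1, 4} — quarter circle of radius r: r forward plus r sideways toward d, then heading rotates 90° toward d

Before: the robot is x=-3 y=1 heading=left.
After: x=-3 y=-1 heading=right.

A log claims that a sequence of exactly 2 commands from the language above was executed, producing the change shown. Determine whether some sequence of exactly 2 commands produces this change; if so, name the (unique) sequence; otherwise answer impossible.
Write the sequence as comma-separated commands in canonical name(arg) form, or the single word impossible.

arc(left, 1), arc(left, 1)

key: cell and facing (now E) both changed — the 2 commands mix motion and turning
from: x=-3 y=1 heading=left
[1] after arc(left, 1): x=-4 y=0 heading=down
[2] after arc(left, 1): x=-3 y=-1 heading=right
no rival 2-sequence matches.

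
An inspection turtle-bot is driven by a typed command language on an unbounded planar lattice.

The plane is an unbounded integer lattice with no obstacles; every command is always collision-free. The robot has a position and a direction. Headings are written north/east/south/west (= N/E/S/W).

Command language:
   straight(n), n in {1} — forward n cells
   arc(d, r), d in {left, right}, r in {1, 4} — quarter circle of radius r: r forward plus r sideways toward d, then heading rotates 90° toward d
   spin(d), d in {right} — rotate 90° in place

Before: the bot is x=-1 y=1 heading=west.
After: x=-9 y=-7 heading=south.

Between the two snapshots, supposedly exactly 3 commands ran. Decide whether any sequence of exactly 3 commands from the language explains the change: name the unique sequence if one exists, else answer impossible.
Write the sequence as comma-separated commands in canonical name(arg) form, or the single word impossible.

arc(left, 4), spin(right), arc(left, 4)

key: position moved to (-9,-7) AND the heading swung to S — translation plus rotation needed
from: x=-1 y=1 heading=west
1. arc(left, 4) → x=-5 y=-3 heading=south
2. spin(right) → x=-5 y=-3 heading=west
3. arc(left, 4) → x=-9 y=-7 heading=south
no rival 3-sequence matches.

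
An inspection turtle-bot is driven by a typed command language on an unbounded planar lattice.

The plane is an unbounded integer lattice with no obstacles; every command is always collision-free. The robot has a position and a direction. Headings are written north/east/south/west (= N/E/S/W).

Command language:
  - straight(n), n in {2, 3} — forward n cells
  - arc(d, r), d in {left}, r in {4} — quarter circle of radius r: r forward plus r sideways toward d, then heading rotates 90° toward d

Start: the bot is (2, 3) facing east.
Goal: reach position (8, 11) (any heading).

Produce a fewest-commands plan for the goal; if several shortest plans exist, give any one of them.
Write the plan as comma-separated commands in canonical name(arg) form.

straight(3), straight(3), arc(left, 4), arc(left, 4)

t0: (2, 3) facing east
t=1 straight(3) ⇒ (5, 3) facing east
t=2 straight(3) ⇒ (8, 3) facing east
t=3 arc(left, 4) ⇒ (12, 7) facing north
t=4 arc(left, 4) ⇒ (8, 11) facing west
minimal: 4 command(s), checked below 4.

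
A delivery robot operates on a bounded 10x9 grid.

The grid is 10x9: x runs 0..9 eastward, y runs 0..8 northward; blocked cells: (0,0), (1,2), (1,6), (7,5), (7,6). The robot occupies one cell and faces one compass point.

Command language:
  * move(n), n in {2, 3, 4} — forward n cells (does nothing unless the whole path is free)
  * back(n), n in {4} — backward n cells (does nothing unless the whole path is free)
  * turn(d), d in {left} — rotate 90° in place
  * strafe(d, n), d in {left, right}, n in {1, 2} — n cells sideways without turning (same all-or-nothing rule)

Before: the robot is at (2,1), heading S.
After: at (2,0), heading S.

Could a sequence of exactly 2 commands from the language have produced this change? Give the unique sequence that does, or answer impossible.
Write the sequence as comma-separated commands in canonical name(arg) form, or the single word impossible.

impossible

all 81 sequences checked — none match.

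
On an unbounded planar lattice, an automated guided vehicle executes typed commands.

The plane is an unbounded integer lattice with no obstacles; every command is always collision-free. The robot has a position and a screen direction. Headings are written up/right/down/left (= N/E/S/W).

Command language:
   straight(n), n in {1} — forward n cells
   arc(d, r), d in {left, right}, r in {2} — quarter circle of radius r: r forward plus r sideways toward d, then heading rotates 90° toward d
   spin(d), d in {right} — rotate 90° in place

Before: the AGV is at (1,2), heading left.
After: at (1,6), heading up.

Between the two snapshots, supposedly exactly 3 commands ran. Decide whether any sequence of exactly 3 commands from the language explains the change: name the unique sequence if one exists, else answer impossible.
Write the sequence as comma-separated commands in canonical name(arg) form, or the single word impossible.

key: running arc(left, 2) before arc(right, 2) would end elsewhere — order is forced
start: at (1,2), heading left
step 1 (arc(right, 2)): at (-1,4), heading up
step 2 (spin(right)): at (-1,4), heading right
step 3 (arc(left, 2)): at (1,6), heading up
all 64 alternatives checked — unique.

arc(right, 2), spin(right), arc(left, 2)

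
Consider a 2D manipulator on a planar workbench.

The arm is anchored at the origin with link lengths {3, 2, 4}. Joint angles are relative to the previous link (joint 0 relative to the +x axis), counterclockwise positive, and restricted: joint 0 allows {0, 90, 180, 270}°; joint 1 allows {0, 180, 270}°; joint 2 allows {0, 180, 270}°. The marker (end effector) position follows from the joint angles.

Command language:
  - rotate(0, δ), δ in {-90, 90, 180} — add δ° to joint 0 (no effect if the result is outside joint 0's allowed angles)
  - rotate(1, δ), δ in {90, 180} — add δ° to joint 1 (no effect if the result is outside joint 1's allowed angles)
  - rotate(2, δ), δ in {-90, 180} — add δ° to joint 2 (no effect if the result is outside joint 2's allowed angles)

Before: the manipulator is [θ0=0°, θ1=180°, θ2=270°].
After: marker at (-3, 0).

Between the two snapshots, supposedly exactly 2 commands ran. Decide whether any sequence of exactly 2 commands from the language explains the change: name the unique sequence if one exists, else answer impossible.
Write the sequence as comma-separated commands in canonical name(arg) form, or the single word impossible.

rotate(2, -90), rotate(2, 180)

key: running rotate(2, 180) before rotate(2, -90) would end elsewhere — order is forced
start: [θ0=0°, θ1=180°, θ2=270°]
t=1 rotate(2, -90) ⇒ [θ0=0°, θ1=180°, θ2=180°]
t=2 rotate(2, 180) ⇒ [θ0=0°, θ1=180°, θ2=0°]
uniquely the one of 49 2-step routes that fits.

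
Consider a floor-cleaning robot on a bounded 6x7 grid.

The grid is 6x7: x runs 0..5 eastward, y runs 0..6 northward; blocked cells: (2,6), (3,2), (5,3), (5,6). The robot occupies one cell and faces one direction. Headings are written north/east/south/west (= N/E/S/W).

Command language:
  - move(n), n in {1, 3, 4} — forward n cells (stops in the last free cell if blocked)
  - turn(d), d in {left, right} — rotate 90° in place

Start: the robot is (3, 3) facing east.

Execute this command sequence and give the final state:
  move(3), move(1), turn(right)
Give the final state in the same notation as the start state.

from: (3, 3) facing east
1. move(3) → (4, 3) facing east
2. move(1) → (4, 3) facing east
3. turn(right) → (4, 3) facing south

(4, 3) facing south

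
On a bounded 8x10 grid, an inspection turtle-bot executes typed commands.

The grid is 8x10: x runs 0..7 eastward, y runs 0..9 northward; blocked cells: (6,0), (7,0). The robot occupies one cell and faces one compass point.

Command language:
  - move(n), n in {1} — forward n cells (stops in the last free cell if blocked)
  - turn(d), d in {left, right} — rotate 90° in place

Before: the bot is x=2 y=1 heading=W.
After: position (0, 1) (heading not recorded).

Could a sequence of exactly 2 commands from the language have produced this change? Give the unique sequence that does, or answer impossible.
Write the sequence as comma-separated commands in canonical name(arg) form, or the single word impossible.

t0: x=2 y=1 heading=W
t=1 move(1) ⇒ x=1 y=1 heading=W
t=2 move(1) ⇒ x=0 y=1 heading=W
no rival 2-sequence matches.

move(1), move(1)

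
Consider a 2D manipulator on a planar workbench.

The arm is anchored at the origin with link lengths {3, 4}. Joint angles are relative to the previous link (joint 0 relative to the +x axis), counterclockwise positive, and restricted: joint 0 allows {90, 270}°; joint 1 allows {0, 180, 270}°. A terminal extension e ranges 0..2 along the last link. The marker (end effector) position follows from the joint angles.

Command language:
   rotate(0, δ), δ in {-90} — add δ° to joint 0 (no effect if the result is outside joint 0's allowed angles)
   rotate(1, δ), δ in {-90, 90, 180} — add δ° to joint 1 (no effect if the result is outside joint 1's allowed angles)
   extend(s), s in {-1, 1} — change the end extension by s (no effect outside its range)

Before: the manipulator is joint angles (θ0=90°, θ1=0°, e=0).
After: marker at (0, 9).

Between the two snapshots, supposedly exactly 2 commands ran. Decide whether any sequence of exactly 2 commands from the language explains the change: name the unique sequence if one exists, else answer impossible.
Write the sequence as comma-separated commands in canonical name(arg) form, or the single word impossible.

start: joint angles (θ0=90°, θ1=0°, e=0)
1. extend(1) → joint angles (θ0=90°, θ1=0°, e=1)
2. extend(1) → joint angles (θ0=90°, θ1=0°, e=2)
no other 2-command option fits: unique.

extend(1), extend(1)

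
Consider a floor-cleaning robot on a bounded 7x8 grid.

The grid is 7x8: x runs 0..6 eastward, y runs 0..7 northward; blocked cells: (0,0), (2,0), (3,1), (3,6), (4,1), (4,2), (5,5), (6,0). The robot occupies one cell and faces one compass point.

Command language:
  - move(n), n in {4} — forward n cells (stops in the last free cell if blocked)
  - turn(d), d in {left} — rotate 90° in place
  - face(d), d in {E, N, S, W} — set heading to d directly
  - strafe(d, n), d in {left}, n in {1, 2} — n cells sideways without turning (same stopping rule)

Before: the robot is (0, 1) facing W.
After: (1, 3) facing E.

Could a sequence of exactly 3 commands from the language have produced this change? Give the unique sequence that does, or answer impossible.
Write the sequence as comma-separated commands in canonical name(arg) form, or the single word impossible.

every 3-command combo misses the target.

impossible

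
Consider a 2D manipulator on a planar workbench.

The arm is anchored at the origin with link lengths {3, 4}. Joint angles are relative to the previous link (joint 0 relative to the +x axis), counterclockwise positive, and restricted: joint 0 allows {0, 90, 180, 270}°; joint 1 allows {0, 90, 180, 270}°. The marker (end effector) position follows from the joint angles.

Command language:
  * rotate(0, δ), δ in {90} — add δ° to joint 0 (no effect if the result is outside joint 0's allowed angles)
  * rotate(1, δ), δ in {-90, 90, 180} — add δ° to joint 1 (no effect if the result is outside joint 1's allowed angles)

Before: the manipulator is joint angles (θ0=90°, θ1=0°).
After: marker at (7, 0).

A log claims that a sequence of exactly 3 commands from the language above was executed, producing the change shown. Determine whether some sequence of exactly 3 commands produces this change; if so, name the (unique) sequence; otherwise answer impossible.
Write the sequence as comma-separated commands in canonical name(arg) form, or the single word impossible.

begin: joint angles (θ0=90°, θ1=0°)
1. rotate(0, 90) → joint angles (θ0=180°, θ1=0°)
2. rotate(0, 90) → joint angles (θ0=270°, θ1=0°)
3. rotate(0, 90) → joint angles (θ0=0°, θ1=0°)
all 64 alternatives checked — unique.

rotate(0, 90), rotate(0, 90), rotate(0, 90)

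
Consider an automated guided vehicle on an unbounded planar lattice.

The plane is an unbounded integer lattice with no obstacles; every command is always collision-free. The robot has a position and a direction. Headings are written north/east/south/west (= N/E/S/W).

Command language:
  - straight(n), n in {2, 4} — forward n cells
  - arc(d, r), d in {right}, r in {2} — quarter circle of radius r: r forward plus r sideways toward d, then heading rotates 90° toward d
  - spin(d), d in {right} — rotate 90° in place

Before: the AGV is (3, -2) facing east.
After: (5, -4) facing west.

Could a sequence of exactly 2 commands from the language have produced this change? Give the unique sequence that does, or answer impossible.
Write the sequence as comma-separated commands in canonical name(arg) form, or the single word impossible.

key: cell and facing (now W) both changed — the 2 commands mix motion and turning
initial: (3, -2) facing east
1. arc(right, 2) → (5, -4) facing south
2. spin(right) → (5, -4) facing west
no rival 2-sequence matches.

arc(right, 2), spin(right)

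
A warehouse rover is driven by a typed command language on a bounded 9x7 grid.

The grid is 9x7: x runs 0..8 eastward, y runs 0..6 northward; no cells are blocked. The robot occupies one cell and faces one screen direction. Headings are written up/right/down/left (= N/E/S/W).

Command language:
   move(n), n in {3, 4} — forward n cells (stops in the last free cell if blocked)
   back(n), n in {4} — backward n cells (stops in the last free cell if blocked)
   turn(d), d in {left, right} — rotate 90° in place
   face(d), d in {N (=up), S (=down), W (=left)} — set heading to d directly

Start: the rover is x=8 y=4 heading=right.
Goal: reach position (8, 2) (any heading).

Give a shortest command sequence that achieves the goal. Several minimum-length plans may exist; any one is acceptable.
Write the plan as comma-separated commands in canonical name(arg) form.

t0: x=8 y=4 heading=right
[1] after face(S): x=8 y=4 heading=down
[2] after back(4): x=8 y=6 heading=down
[3] after move(4): x=8 y=2 heading=down
minimal: 3 command(s), checked below 3.

face(S), back(4), move(4)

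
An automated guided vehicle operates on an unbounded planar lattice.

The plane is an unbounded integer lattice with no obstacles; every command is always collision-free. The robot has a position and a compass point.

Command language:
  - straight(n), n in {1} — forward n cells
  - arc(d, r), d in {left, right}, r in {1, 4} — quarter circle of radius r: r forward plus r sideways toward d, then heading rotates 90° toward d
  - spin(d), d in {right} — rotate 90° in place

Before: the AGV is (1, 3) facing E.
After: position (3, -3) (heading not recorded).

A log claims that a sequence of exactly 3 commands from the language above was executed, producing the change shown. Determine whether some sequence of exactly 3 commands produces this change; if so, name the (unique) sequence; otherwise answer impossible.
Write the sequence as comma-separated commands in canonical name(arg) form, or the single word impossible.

key: order matters: swapping arc(right, 4) and arc(left, 1) lands elsewhere
initial: (1, 3) facing E
1. arc(right, 4) → (5, -1) facing S
2. arc(right, 1) → (4, -2) facing W
3. arc(left, 1) → (3, -3) facing S
no other 3-command option fits: unique.

arc(right, 4), arc(right, 1), arc(left, 1)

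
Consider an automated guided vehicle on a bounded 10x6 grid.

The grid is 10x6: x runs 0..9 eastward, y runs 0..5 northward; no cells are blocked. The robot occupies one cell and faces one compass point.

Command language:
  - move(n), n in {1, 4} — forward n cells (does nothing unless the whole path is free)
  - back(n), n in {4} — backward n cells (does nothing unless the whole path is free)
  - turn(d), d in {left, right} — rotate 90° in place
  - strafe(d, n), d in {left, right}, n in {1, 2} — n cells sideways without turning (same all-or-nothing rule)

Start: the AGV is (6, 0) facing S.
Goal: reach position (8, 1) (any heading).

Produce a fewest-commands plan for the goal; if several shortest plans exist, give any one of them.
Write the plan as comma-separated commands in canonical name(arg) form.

strafe(left, 2), turn(right), strafe(right, 1)

initial: (6, 0) facing S
[1] after strafe(left, 2): (8, 0) facing S
[2] after turn(right): (8, 0) facing W
[3] after strafe(right, 1): (8, 1) facing W
minimal: 3 command(s), checked below 3.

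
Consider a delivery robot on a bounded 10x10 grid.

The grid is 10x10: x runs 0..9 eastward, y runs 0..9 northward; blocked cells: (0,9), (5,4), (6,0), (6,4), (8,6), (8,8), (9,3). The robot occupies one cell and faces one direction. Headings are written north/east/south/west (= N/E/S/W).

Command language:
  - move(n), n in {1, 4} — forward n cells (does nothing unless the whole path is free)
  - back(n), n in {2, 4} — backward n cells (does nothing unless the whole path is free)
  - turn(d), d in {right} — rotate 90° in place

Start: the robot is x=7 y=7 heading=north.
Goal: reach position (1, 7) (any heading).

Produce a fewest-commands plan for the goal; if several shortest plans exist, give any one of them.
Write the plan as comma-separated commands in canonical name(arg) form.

turn(right), back(2), back(4)

t0: x=7 y=7 heading=north
[1] after turn(right): x=7 y=7 heading=east
[2] after back(2): x=5 y=7 heading=east
[3] after back(4): x=1 y=7 heading=east
nothing shorter than 3 reaches the goal.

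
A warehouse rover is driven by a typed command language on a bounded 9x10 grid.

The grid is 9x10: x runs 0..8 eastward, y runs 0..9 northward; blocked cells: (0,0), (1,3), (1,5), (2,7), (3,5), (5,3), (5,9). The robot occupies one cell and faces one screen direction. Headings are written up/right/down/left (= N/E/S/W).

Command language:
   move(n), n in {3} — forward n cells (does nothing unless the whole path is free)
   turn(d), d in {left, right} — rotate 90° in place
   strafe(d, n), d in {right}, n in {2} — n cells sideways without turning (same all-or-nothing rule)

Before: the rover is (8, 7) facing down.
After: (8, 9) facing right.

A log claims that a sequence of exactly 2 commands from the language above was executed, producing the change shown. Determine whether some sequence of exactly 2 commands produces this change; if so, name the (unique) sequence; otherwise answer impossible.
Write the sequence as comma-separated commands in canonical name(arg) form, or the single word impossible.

all 16 sequences checked — none match.

impossible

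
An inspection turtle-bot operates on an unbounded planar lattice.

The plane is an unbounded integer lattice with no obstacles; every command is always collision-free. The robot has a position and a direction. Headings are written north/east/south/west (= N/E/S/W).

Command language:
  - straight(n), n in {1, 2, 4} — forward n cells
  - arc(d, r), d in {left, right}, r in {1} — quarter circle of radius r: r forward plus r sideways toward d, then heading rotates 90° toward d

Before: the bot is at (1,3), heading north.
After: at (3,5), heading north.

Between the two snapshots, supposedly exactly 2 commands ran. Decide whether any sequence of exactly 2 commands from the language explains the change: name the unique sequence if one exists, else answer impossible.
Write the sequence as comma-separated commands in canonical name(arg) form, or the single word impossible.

arc(right, 1), arc(left, 1)

key: running arc(left, 1) before arc(right, 1) would end elsewhere — order is forced
from: at (1,3), heading north
t=1 arc(right, 1) ⇒ at (2,4), heading east
t=2 arc(left, 1) ⇒ at (3,5), heading north
no rival 2-sequence matches.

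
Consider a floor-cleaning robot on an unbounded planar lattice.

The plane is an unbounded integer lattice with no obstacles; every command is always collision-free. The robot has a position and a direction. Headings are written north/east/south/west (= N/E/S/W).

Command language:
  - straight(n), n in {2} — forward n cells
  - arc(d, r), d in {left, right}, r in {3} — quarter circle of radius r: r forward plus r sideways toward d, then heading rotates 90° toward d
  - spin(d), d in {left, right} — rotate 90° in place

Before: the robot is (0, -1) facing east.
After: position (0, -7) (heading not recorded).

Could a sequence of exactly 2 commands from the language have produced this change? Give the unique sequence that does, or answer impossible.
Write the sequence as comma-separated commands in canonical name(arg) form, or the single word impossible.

begin: (0, -1) facing east
[1] after arc(right, 3): (3, -4) facing south
[2] after arc(right, 3): (0, -7) facing west
no other 2-command option fits: unique.

arc(right, 3), arc(right, 3)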